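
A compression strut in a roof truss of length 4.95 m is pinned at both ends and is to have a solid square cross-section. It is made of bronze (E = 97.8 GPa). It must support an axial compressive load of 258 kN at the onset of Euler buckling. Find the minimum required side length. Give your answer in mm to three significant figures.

L_e = K·L = 1 × 4.95 = 4.950 m
Required I = P_cr·L_e²/(π²E) = 2.580×10^5 × 4.950² / (π² × 9.78×10^10) = 6.549×10^-6 m⁴
I_req = 6.549×10^6 mm⁴
Solid square: I = a⁴/12  ⇒  a = (12I)^(1/4) = (12×6.549×10^6)^(1/4) = 94.2 mm

a ≈ 94.2 mm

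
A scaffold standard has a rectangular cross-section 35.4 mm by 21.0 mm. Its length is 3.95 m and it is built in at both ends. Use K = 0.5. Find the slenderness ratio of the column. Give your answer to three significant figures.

λ ≈ 326

For a rectangle r_min = b/√12 = 21.0/√12 = 6.062 mm
L_e = K·L = 0.5 × 3.95 m = 1.975 m = 1975.0 mm
λ = L_e / r_min = 1975.0 / 6.062 = 326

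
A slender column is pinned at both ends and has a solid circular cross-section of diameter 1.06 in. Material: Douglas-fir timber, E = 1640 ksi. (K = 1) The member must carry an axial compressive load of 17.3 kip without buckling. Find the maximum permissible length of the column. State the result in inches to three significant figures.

L_max ≈ 7.61 in

I = πd⁴/64 = π×1.06⁴/64 = 6.197×10^-2 in⁴
At the buckling limit P_cr = P = 1.730×10^4 lb
From P_cr = π²EI/(K·L)²:  L = (1/K)·√(π²EI/P_cr) = (1/1)·√(π²×1.64×10^6×6.197×10^-2/1.730×10^4)
L = 7.61 in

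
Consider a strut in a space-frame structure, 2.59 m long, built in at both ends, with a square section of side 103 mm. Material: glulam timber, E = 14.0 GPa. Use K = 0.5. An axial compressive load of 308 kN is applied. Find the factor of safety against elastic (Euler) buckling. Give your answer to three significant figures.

I = a⁴/12 = 103⁴/12 = 9.379×10^6 mm⁴
I = 9.379×10^6 mm⁴ = 9.379×10^-6 m⁴
Effective length L_e = K·L = 0.5 × 2.59 = 1.295 m
P_cr = π²EI / L_e² = π² × 14.0×10⁹ × 9.379×10^-6 / 1.295² = 7.728×10^5 N
Factor of safety n = P_cr / P = 772.78 / 308 = 2.51

n ≈ 2.51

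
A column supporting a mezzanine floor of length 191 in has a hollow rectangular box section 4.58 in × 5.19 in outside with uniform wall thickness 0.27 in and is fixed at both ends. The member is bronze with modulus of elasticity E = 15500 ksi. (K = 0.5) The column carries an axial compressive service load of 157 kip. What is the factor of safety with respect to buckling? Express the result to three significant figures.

n ≈ 1.71

Inner dimensions: h_i = 5.19 − 2×0.27 = 4.650 in, b_i = 4.58 − 2×0.27 = 4.040 in
Weak-axis I_min = (h_o·b_o³ − h_i·b_i³)/12 with b_o = 4.58, b_i = 4.040 in (shorter outer/inner sides).
I_min = (5.19×4.58³ − 4.650×4.040³)/12 = 16.00 in⁴
Effective length L_e = K·L = 0.5 × 191 = 95.50 in
P_cr = π²EI / L_e² = π² × 15500×10³ × 16.00 / 95.50² = 2.684×10^5 lb
Factor of safety n = P_cr / P = 268.37 / 157 = 1.71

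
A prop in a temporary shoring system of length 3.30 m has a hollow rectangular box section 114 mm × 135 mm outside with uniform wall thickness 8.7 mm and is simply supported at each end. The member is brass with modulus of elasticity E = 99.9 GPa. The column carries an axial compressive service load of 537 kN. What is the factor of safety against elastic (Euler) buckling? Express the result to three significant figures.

Inner dimensions: h_i = 135 − 2×8.7 = 117.6 mm, b_i = 114 − 2×8.7 = 96.60 mm
Weak-axis I_min = (h_o·b_o³ − h_i·b_i³)/12 with b_o = 114, b_i = 96.60 mm (shorter outer/inner sides).
I_min = (135×114³ − 117.6×96.60³)/12 = 7.833×10^6 mm⁴
I = 7.833×10^6 mm⁴ = 7.833×10^-6 m⁴
Effective length L_e = K·L = 1 × 3.30 = 3.300 m
P_cr = π²EI / L_e² = π² × 99.9×10⁹ × 7.833×10^-6 / 3.300² = 7.092×10^5 N
Factor of safety n = P_cr / P = 709.23 / 537 = 1.32

n ≈ 1.32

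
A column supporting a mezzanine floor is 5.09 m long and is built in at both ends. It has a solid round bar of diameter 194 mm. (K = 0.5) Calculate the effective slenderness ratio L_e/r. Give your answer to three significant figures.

λ ≈ 52.5

For a solid circle r = d/4 = 194/4 = 48.50 mm
L_e = K·L = 0.5 × 5.09 m = 2.545 m = 2545.0 mm
λ = L_e / r_min = 2545.0 / 48.50 = 52.5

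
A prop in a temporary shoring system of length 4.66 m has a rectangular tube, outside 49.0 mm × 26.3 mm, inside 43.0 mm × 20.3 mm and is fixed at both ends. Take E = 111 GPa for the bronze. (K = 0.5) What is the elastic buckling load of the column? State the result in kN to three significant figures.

Weak-axis I_min = (h_o·b_o³ − h_i·b_i³)/12 with b_o = 26.3, b_i = 20.30 mm (shorter outer/inner sides).
I_min = (49.0×26.3³ − 43.00×20.30³)/12 = 4.431×10^4 mm⁴
I = 4.431×10^4 mm⁴ = 4.431×10^-8 m⁴
Effective length L_e = K·L = 0.5 × 4.66 = 2.330 m
P_cr = π²EI / L_e² = π² × 111×10⁹ × 4.431×10^-8 / 2.330² = 8.941×10^3 N

P_cr ≈ 8.94 kN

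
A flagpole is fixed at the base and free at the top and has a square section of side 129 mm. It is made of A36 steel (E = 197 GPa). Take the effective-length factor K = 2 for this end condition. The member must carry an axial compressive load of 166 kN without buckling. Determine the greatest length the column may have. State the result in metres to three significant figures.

I = a⁴/12 = 129⁴/12 = 2.308×10^7 mm⁴
I = 2.308×10^-5 m⁴
At the buckling limit P_cr = P = 1.660×10^5 N
From P_cr = π²EI/(K·L)²:  L = (1/K)·√(π²EI/P_cr) = (1/2)·√(π²×1.97×10^11×2.308×10^-5/1.660×10^5)
L = 8.22 m

L_max ≈ 8.22 m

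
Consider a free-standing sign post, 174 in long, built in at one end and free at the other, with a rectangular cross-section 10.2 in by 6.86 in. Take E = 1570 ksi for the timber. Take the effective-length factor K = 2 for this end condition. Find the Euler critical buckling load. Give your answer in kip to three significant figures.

P_cr ≈ 35.1 kip

Buckling occurs about the weak axis: I_min = h·b³/12 with b = 6.86 in (the shorter side).
I_min = 10.2×6.86³/12 = 274.4 in⁴
Effective length L_e = K·L = 2 × 174 = 348.0 in
P_cr = π²EI / L_e² = π² × 1570×10³ × 274.4 / 348.0² = 3.511×10^4 lb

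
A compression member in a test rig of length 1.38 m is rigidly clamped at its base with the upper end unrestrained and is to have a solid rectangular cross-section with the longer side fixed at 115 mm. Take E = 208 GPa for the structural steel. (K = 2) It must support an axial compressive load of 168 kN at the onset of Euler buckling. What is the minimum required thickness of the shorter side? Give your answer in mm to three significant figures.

b ≈ 40.2 mm

L_e = K·L = 2 × 1.38 = 2.760 m
Required I = P_cr·L_e²/(π²E) = 1.680×10^5 × 2.760² / (π² × 2.08×10^11) = 6.234×10^-7 m⁴
I_req = 6.234×10^5 mm⁴
Rectangle, weak axis: I_min = h·b³/12 with h = 115 mm fixed  ⇒  b = (12I/h)^(1/3) = 40.2 mm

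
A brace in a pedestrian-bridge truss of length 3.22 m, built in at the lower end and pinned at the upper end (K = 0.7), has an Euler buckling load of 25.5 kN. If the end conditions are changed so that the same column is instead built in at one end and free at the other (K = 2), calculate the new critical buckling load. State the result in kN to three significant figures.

P_cr ∝ 1/K², so P_cr,new = P_cr,old × (K_old/K_new)² = 25.5 × (0.7/2)²
= 25.5 × 0.1225 = 3.12 kN

P_cr ≈ 3.12 kN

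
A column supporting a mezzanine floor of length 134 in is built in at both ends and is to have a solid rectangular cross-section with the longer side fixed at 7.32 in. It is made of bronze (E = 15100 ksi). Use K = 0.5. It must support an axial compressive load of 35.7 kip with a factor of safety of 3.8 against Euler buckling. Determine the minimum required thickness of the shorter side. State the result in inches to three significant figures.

Required P_cr = n·P = 3.8 × 35.7 = 135.7 kip
L_e = K·L = 0.5 × 134 = 67.00 in
Required I = P_cr·L_e²/(π²E) = 1.357×10^5 × 67.00² / (π² × 1.51×10^7) = 4.086 in⁴
Rectangle, weak axis: I_min = h·b³/12 with h = 7.32 in fixed  ⇒  b = (12I/h)^(1/3) = 1.89 in

b ≈ 1.89 in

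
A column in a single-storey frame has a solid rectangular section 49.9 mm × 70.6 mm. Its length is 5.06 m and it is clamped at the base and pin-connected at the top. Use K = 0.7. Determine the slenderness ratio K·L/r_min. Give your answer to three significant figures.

λ ≈ 246

For a rectangle r_min = b/√12 = 49.9/√12 = 14.40 mm
L_e = K·L = 0.7 × 5.06 m = 3.542 m = 3542.0 mm
λ = L_e / r_min = 3542.0 / 14.40 = 246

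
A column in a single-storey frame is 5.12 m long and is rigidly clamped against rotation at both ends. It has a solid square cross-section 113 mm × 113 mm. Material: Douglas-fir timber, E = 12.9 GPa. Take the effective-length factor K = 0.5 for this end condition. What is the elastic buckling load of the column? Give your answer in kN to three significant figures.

I = a⁴/12 = 113⁴/12 = 1.359×10^7 mm⁴
I = 1.359×10^7 mm⁴ = 1.359×10^-5 m⁴
Effective length L_e = K·L = 0.5 × 5.12 = 2.560 m
P_cr = π²EI / L_e² = π² × 12.9×10⁹ × 1.359×10^-5 / 2.560² = 2.640×10^5 N

P_cr ≈ 264 kN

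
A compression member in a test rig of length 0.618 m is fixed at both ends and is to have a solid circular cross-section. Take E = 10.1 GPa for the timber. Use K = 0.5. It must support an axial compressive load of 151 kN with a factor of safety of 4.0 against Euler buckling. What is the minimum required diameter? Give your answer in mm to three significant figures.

d ≈ 58.6 mm

Required P_cr = n·P = 4.0 × 151 = 604.0 kN
L_e = K·L = 0.5 × 0.618 = 0.3090 m
Required I = P_cr·L_e²/(π²E) = 6.040×10^5 × 0.3090² / (π² × 1.01×10^10) = 5.785×10^-7 m⁴
I_req = 5.785×10^5 mm⁴
Solid circle: I = πd⁴/64  ⇒  d = (64I/π)^(1/4) = (64×5.785×10^5/π)^(1/4) = 58.6 mm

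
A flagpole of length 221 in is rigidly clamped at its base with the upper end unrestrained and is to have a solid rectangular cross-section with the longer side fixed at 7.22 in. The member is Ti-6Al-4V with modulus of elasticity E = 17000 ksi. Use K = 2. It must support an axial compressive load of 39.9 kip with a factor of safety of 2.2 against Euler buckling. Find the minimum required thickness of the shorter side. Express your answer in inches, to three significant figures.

b ≈ 5.54 in

Required P_cr = n·P = 2.2 × 39.9 = 87.78 kip
L_e = K·L = 2 × 221 = 442.0 in
Required I = P_cr·L_e²/(π²E) = 8.778×10^4 × 442.0² / (π² × 1.70×10^7) = 102.2 in⁴
Rectangle, weak axis: I_min = h·b³/12 with h = 7.22 in fixed  ⇒  b = (12I/h)^(1/3) = 5.54 in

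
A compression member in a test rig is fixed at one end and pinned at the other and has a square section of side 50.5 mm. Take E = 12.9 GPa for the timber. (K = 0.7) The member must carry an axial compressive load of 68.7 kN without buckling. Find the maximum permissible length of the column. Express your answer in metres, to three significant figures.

L_max ≈ 1.43 m

I = a⁴/12 = 50.5⁴/12 = 5.420×10^5 mm⁴
I = 5.420×10^-7 m⁴
At the buckling limit P_cr = P = 6.870×10^4 N
From P_cr = π²EI/(K·L)²:  L = (1/K)·√(π²EI/P_cr) = (1/0.7)·√(π²×1.29×10^10×5.420×10^-7/6.870×10^4)
L = 1.43 m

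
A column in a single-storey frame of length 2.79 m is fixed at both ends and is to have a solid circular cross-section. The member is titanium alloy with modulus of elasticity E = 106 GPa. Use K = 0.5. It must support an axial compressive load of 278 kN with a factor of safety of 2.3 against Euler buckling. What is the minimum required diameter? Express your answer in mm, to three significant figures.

Required P_cr = n·P = 2.3 × 278 = 639.4 kN
L_e = K·L = 0.5 × 2.79 = 1.395 m
Required I = P_cr·L_e²/(π²E) = 6.394×10^5 × 1.395² / (π² × 1.06×10^11) = 1.189×10^-6 m⁴
I_req = 1.189×10^6 mm⁴
Solid circle: I = πd⁴/64  ⇒  d = (64I/π)^(1/4) = (64×1.189×10^6/π)^(1/4) = 70.2 mm

d ≈ 70.2 mm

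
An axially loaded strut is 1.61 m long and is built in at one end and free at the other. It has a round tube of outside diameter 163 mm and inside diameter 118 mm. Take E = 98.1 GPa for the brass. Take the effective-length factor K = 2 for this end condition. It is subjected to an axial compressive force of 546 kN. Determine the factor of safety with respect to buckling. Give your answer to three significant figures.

n ≈ 4.30

d_o = 163 mm, d_i = 118 mm
I = π(d_o⁴ − d_i⁴)/64 = π(163⁴ − 118.0⁴)/64 = 2.513×10^7 mm⁴
I = 2.513×10^7 mm⁴ = 2.513×10^-5 m⁴
Effective length L_e = K·L = 2 × 1.61 = 3.220 m
P_cr = π²EI / L_e² = π² × 98.1×10⁹ × 2.513×10^-5 / 3.220² = 2.347×10^6 N
Factor of safety n = P_cr / P = 2347.1 / 546 = 4.30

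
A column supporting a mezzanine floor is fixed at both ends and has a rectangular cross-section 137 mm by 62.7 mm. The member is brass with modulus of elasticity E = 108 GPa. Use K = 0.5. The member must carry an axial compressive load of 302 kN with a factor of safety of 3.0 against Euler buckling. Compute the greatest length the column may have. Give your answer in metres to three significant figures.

L_max ≈ 3.64 m

Buckling occurs about the weak axis: I_min = h·b³/12 with b = 62.7 mm (the shorter side).
I_min = 137×62.7³/12 = 2.814×10^6 mm⁴
I = 2.814×10^-6 m⁴
Required critical load P_cr = n·P = 3.0 × 302 = 906.0 kN = 9.060×10^5 N
From P_cr = π²EI/(K·L)²:  L = (1/K)·√(π²EI/P_cr) = (1/0.5)·√(π²×1.08×10^11×2.814×10^-6/9.060×10^5)
L = 3.64 m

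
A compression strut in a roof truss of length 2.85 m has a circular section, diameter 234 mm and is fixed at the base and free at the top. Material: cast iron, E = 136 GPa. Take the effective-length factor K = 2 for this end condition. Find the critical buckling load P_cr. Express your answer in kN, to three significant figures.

I = πd⁴/64 = π×234⁴/64 = 1.472×10^8 mm⁴
I = 1.472×10^8 mm⁴ = 1.472×10^-4 m⁴
Effective length L_e = K·L = 2 × 2.85 = 5.700 m
P_cr = π²EI / L_e² = π² × 136×10⁹ × 1.472×10^-4 / 5.700² = 6.080×10^6 N

P_cr ≈ 6080 kN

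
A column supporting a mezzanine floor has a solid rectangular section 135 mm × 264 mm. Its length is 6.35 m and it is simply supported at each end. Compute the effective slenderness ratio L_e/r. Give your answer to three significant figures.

For a rectangle r_min = b/√12 = 135/√12 = 38.97 mm
L_e = K·L = 1 × 6.35 m = 6.350 m = 6350.0 mm
λ = L_e / r_min = 6350.0 / 38.97 = 163

λ ≈ 163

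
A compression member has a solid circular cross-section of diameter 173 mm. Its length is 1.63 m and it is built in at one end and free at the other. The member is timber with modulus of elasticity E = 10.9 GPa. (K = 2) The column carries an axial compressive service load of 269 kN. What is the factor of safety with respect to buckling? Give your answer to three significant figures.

I = πd⁴/64 = π×173⁴/64 = 4.397×10^7 mm⁴
I = 4.397×10^7 mm⁴ = 4.397×10^-5 m⁴
Effective length L_e = K·L = 2 × 1.63 = 3.260 m
P_cr = π²EI / L_e² = π² × 10.9×10⁹ × 4.397×10^-5 / 3.260² = 4.451×10^5 N
Factor of safety n = P_cr / P = 445.09 / 269 = 1.65

n ≈ 1.65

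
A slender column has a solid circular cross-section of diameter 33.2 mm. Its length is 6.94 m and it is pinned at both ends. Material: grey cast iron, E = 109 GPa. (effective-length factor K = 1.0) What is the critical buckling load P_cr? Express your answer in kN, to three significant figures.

P_cr ≈ 1.33 kN

I = πd⁴/64 = π×33.2⁴/64 = 5.964×10^4 mm⁴
I = 5.964×10^4 mm⁴ = 5.964×10^-8 m⁴
Effective length L_e = K·L = 1 × 6.94 = 6.940 m
P_cr = π²EI / L_e² = π² × 109×10⁹ × 5.964×10^-8 / 6.940² = 1.332×10^3 N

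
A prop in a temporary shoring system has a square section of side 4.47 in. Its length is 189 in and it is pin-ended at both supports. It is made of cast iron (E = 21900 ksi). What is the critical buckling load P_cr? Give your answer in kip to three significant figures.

I = a⁴/12 = 4.47⁴/12 = 33.27 in⁴
Effective length L_e = K·L = 1 × 189 = 189.0 in
P_cr = π²EI / L_e² = π² × 21900×10³ × 33.27 / 189.0² = 2.013×10^5 lb

P_cr ≈ 201 kip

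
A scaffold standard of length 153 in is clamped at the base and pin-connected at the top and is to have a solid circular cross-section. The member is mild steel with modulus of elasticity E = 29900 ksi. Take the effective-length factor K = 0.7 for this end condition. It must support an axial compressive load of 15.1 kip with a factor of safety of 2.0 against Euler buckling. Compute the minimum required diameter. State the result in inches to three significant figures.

d ≈ 2.21 in

Required P_cr = n·P = 2.0 × 15.1 = 30.20 kip
L_e = K·L = 0.7 × 153 = 107.1 in
Required I = P_cr·L_e²/(π²E) = 3.020×10^4 × 107.1² / (π² × 2.99×10^7) = 1.174 in⁴
Solid circle: I = πd⁴/64  ⇒  d = (64I/π)^(1/4) = (64×1.174/π)^(1/4) = 2.21 in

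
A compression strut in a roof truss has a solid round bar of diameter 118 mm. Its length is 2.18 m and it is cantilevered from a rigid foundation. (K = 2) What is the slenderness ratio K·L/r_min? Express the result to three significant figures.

For a solid circle r = d/4 = 118/4 = 29.50 mm
L_e = K·L = 2 × 2.18 m = 4.360 m = 4360.0 mm
λ = L_e / r_min = 4360.0 / 29.50 = 148

λ ≈ 148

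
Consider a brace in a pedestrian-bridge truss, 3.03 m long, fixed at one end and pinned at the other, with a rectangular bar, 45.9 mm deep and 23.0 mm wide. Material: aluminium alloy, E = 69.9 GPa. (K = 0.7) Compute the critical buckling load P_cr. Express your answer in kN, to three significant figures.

P_cr ≈ 7.14 kN

Buckling occurs about the weak axis: I_min = h·b³/12 with b = 23.0 mm (the shorter side).
I_min = 45.9×23.0³/12 = 4.654×10^4 mm⁴
I = 4.654×10^4 mm⁴ = 4.654×10^-8 m⁴
Effective length L_e = K·L = 0.7 × 3.03 = 2.121 m
P_cr = π²EI / L_e² = π² × 69.9×10⁹ × 4.654×10^-8 / 2.121² = 7.137×10^3 N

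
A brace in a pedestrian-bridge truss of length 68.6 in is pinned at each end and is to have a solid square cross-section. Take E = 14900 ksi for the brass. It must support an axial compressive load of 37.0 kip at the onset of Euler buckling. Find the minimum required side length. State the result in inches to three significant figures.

a ≈ 1.94 in

L_e = K·L = 1 × 68.6 = 68.60 in
Required I = P_cr·L_e²/(π²E) = 3.700×10^4 × 68.60² / (π² × 1.49×10^7) = 1.184 in⁴
Solid square: I = a⁴/12  ⇒  a = (12I)^(1/4) = (12×1.184)^(1/4) = 1.94 in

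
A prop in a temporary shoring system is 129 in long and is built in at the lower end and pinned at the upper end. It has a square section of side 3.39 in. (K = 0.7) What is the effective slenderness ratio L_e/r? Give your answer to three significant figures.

λ ≈ 92.3

For a square r = a/√12 = 3.39/√12 = 0.9786 in
L_e = K·L = 0.7 × 129 = 90.30 in
λ = L_e / r_min = 90.300 / 0.9786 = 92.3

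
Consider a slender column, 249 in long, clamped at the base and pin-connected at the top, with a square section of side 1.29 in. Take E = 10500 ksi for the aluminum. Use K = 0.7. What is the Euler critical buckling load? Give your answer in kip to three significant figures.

P_cr ≈ 0.787 kip

I = a⁴/12 = 1.29⁴/12 = 0.2308 in⁴
Effective length L_e = K·L = 0.7 × 249 = 174.3 in
P_cr = π²EI / L_e² = π² × 10500×10³ × 0.2308 / 174.3² = 787.2 lb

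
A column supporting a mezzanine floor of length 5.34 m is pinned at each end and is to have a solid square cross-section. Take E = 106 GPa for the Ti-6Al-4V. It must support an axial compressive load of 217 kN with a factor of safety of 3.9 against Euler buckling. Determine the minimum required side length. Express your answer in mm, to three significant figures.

Required P_cr = n·P = 3.9 × 217 = 846.3 kN
L_e = K·L = 1 × 5.34 = 5.340 m
Required I = P_cr·L_e²/(π²E) = 8.463×10^5 × 5.340² / (π² × 1.06×10^11) = 2.307×10^-5 m⁴
I_req = 2.307×10^7 mm⁴
Solid square: I = a⁴/12  ⇒  a = (12I)^(1/4) = (12×2.307×10^7)^(1/4) = 129 mm

a ≈ 129 mm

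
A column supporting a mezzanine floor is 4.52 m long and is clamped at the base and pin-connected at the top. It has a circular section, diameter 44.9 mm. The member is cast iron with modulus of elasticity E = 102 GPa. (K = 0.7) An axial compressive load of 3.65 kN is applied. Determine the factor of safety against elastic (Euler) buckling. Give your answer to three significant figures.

n ≈ 5.50

I = πd⁴/64 = π×44.9⁴/64 = 1.995×10^5 mm⁴
I = 1.995×10^5 mm⁴ = 1.995×10^-7 m⁴
Effective length L_e = K·L = 0.7 × 4.52 = 3.164 m
P_cr = π²EI / L_e² = π² × 102×10⁹ × 1.995×10^-7 / 3.164² = 2.006×10^4 N
Factor of safety n = P_cr / P = 20.062 / 3.65 = 5.50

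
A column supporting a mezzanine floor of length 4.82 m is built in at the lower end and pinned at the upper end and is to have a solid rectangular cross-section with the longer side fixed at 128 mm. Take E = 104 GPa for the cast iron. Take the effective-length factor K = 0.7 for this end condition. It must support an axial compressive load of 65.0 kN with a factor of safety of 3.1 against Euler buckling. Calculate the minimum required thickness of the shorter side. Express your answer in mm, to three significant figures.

b ≈ 59.4 mm

Required P_cr = n·P = 3.1 × 65.0 = 201.5 kN
L_e = K·L = 0.7 × 4.82 = 3.374 m
Required I = P_cr·L_e²/(π²E) = 2.015×10^5 × 3.374² / (π² × 1.04×10^11) = 2.235×10^-6 m⁴
I_req = 2.235×10^6 mm⁴
Rectangle, weak axis: I_min = h·b³/12 with h = 128 mm fixed  ⇒  b = (12I/h)^(1/3) = 59.4 mm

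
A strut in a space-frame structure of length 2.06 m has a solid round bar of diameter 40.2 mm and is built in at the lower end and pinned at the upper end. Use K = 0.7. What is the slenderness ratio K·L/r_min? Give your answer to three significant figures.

For a solid circle r = d/4 = 40.2/4 = 10.05 mm
L_e = K·L = 0.7 × 2.06 m = 1.442 m = 1442.0 mm
λ = L_e / r_min = 1442.0 / 10.05 = 143

λ ≈ 143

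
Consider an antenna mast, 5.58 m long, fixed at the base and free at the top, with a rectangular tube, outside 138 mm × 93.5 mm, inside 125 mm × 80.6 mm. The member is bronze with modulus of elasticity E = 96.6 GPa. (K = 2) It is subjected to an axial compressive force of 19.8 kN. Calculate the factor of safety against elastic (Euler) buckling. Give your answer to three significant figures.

Weak-axis I_min = (h_o·b_o³ − h_i·b_i³)/12 with b_o = 93.5, b_i = 80.60 mm (shorter outer/inner sides).
I_min = (138×93.5³ − 125.0×80.60³)/12 = 3.946×10^6 mm⁴
I = 3.946×10^6 mm⁴ = 3.946×10^-6 m⁴
Effective length L_e = K·L = 2 × 5.58 = 11.16 m
P_cr = π²EI / L_e² = π² × 96.6×10⁹ × 3.946×10^-6 / 11.16² = 3.021×10^4 N
Factor of safety n = P_cr / P = 30.206 / 19.8 = 1.53

n ≈ 1.53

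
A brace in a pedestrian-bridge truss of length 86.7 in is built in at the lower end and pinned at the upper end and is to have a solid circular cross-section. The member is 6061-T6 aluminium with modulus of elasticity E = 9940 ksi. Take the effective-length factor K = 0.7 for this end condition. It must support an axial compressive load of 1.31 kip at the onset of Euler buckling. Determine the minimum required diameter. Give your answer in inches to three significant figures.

L_e = K·L = 0.7 × 86.7 = 60.69 in
Required I = P_cr·L_e²/(π²E) = 1.310×10^3 × 60.69² / (π² × 9.94×10^6) = 4.918×10^-2 in⁴
Solid circle: I = πd⁴/64  ⇒  d = (64I/π)^(1/4) = (64×4.918×10^-2/π)^(1/4) = 1.00 in

d ≈ 1.00 in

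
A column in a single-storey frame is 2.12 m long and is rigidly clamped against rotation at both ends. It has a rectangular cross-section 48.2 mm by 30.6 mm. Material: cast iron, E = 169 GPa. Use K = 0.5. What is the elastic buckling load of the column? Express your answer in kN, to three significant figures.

Buckling occurs about the weak axis: I_min = h·b³/12 with b = 30.6 mm (the shorter side).
I_min = 48.2×30.6³/12 = 1.151×10^5 mm⁴
I = 1.151×10^5 mm⁴ = 1.151×10^-7 m⁴
Effective length L_e = K·L = 0.5 × 2.12 = 1.060 m
P_cr = π²EI / L_e² = π² × 169×10⁹ × 1.151×10^-7 / 1.060² = 1.708×10^5 N

P_cr ≈ 171 kN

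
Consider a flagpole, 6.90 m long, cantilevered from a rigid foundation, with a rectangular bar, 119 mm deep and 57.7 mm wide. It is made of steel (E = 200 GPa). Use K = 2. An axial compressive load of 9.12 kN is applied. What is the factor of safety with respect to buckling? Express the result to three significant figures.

n ≈ 2.17

Buckling occurs about the weak axis: I_min = h·b³/12 with b = 57.7 mm (the shorter side).
I_min = 119×57.7³/12 = 1.905×10^6 mm⁴
I = 1.905×10^6 mm⁴ = 1.905×10^-6 m⁴
Effective length L_e = K·L = 2 × 6.90 = 13.80 m
P_cr = π²EI / L_e² = π² × 200×10⁹ × 1.905×10^-6 / 13.80² = 1.975×10^4 N
Factor of safety n = P_cr / P = 19.745 / 9.12 = 2.17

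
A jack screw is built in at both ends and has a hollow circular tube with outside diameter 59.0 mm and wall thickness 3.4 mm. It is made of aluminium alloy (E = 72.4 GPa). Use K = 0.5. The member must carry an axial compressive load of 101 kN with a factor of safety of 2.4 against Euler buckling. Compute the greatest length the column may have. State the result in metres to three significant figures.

L_max ≈ 1.65 m

Inner diameter d_i = 59.0 − 2×3.4 = 52.20 mm
I = π(d_o⁴ − d_i⁴)/64 = π(59.0⁴ − 52.20⁴)/64 = 2.303×10^5 mm⁴
I = 2.303×10^-7 m⁴
Required critical load P_cr = n·P = 2.4 × 101 = 242.4 kN = 2.424×10^5 N
From P_cr = π²EI/(K·L)²:  L = (1/K)·√(π²EI/P_cr) = (1/0.5)·√(π²×7.24×10^10×2.303×10^-7/2.424×10^5)
L = 1.65 m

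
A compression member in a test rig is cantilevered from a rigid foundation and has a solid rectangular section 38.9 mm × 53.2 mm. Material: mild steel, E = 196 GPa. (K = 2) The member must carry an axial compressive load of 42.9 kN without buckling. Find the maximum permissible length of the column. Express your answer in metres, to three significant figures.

L_max ≈ 1.72 m

Buckling occurs about the weak axis: I_min = h·b³/12 with b = 38.9 mm (the shorter side).
I_min = 53.2×38.9³/12 = 2.610×10^5 mm⁴
I = 2.610×10^-7 m⁴
At the buckling limit P_cr = P = 4.290×10^4 N
From P_cr = π²EI/(K·L)²:  L = (1/K)·√(π²EI/P_cr) = (1/2)·√(π²×1.96×10^11×2.610×10^-7/4.290×10^4)
L = 1.72 m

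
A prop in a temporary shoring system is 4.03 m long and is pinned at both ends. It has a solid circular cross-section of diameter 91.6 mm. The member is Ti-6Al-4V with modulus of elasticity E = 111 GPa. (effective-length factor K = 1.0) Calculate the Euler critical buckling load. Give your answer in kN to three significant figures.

I = πd⁴/64 = π×91.6⁴/64 = 3.456×10^6 mm⁴
I = 3.456×10^6 mm⁴ = 3.456×10^-6 m⁴
Effective length L_e = K·L = 1 × 4.03 = 4.030 m
P_cr = π²EI / L_e² = π² × 111×10⁹ × 3.456×10^-6 / 4.030² = 2.331×10^5 N

P_cr ≈ 233 kN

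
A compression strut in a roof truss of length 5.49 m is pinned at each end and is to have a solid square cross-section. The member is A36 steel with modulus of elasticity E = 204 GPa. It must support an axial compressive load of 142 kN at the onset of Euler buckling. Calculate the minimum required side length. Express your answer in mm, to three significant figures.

L_e = K·L = 1 × 5.49 = 5.490 m
Required I = P_cr·L_e²/(π²E) = 1.420×10^5 × 5.490² / (π² × 2.04×10^11) = 2.126×10^-6 m⁴
I_req = 2.126×10^6 mm⁴
Solid square: I = a⁴/12  ⇒  a = (12I)^(1/4) = (12×2.126×10^6)^(1/4) = 71.1 mm

a ≈ 71.1 mm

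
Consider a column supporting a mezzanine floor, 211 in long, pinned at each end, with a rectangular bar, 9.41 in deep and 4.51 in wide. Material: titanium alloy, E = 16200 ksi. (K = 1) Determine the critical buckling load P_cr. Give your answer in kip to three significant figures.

Buckling occurs about the weak axis: I_min = h·b³/12 with b = 4.51 in (the shorter side).
I_min = 9.41×4.51³/12 = 71.93 in⁴
Effective length L_e = K·L = 1 × 211 = 211.0 in
P_cr = π²EI / L_e² = π² × 16200×10³ × 71.93 / 211.0² = 2.583×10^5 lb

P_cr ≈ 258 kip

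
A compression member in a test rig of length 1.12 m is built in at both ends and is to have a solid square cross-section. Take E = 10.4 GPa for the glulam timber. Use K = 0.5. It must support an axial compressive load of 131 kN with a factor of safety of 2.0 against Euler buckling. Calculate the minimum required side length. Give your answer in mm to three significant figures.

Required P_cr = n·P = 2.0 × 131 = 262.0 kN
L_e = K·L = 0.5 × 1.12 = 0.5600 m
Required I = P_cr·L_e²/(π²E) = 2.620×10^5 × 0.5600² / (π² × 1.04×10^10) = 8.005×10^-7 m⁴
I_req = 8.005×10^5 mm⁴
Solid square: I = a⁴/12  ⇒  a = (12I)^(1/4) = (12×8.005×10^5)^(1/4) = 55.7 mm

a ≈ 55.7 mm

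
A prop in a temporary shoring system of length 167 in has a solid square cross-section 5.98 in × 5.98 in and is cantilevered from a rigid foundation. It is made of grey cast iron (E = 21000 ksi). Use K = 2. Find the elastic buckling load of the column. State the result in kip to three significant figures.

I = a⁴/12 = 5.98⁴/12 = 106.6 in⁴
Effective length L_e = K·L = 2 × 167 = 334.0 in
P_cr = π²EI / L_e² = π² × 21000×10³ × 106.6 / 334.0² = 1.980×10^5 lb

P_cr ≈ 198 kip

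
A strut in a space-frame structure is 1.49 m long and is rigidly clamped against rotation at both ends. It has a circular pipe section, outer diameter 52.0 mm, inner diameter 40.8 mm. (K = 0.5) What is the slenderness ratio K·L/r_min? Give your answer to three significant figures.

d_o = 52.0 mm, d_i = 40.8 mm
I = π(d_o⁴ − d_i⁴)/64 = π(52.0⁴ − 40.80⁴)/64 = 2.229×10^5 mm⁴
A = 816.3 mm²;  r_min = √(I/A) = √(2.229×10^5/816.3) = 16.52 mm
L_e = K·L = 0.5 × 1.49 m = 0.7450 m = 745.00 mm
λ = L_e / r_min = 745.00 / 16.52 = 45.1

λ ≈ 45.1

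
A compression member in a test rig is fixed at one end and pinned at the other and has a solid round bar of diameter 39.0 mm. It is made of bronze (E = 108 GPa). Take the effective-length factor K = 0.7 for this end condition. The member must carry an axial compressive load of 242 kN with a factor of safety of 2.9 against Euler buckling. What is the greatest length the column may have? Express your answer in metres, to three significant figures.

L_max ≈ 0.593 m

I = πd⁴/64 = π×39.0⁴/64 = 1.136×10^5 mm⁴
I = 1.136×10^-7 m⁴
Required critical load P_cr = n·P = 2.9 × 242 = 701.8 kN = 7.018×10^5 N
From P_cr = π²EI/(K·L)²:  L = (1/K)·√(π²EI/P_cr) = (1/0.7)·√(π²×1.08×10^11×1.136×10^-7/7.018×10^5)
L = 0.593 m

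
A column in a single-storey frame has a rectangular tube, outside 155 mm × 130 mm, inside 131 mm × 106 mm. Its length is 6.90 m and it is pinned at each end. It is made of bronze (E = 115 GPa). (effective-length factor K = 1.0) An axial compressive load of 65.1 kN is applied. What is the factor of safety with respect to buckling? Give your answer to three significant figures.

n ≈ 5.63

Weak-axis I_min = (h_o·b_o³ − h_i·b_i³)/12 with b_o = 130, b_i = 106.0 mm (shorter outer/inner sides).
I_min = (155×130³ − 131.0×106.0³)/12 = 1.538×10^7 mm⁴
I = 1.538×10^7 mm⁴ = 1.538×10^-5 m⁴
Effective length L_e = K·L = 1 × 6.90 = 6.900 m
P_cr = π²EI / L_e² = π² × 115×10⁹ × 1.538×10^-5 / 6.900² = 3.666×10^5 N
Factor of safety n = P_cr / P = 366.56 / 65.1 = 5.63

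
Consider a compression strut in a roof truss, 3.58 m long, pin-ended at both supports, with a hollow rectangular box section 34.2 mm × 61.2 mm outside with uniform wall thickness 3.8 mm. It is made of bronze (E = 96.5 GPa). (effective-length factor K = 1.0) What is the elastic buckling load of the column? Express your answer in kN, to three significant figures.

Inner dimensions: h_i = 61.2 − 2×3.8 = 53.60 mm, b_i = 34.2 − 2×3.8 = 26.60 mm
Weak-axis I_min = (h_o·b_o³ − h_i·b_i³)/12 with b_o = 34.2, b_i = 26.60 mm (shorter outer/inner sides).
I_min = (61.2×34.2³ − 53.60×26.60³)/12 = 1.199×10^5 mm⁴
I = 1.199×10^5 mm⁴ = 1.199×10^-7 m⁴
Effective length L_e = K·L = 1 × 3.58 = 3.580 m
P_cr = π²EI / L_e² = π² × 96.5×10⁹ × 1.199×10^-7 / 3.580² = 8.913×10^3 N

P_cr ≈ 8.91 kN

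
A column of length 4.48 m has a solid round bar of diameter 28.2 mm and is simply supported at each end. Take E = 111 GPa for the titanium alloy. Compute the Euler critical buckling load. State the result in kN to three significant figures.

I = πd⁴/64 = π×28.2⁴/64 = 3.104×10^4 mm⁴
I = 3.104×10^4 mm⁴ = 3.104×10^-8 m⁴
Effective length L_e = K·L = 1 × 4.48 = 4.480 m
P_cr = π²EI / L_e² = π² × 111×10⁹ × 3.104×10^-8 / 4.480² = 1.694×10^3 N

P_cr ≈ 1.69 kN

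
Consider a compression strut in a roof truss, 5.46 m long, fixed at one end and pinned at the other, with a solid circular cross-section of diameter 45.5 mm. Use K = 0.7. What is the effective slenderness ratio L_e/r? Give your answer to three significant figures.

For a solid circle r = d/4 = 45.5/4 = 11.38 mm
L_e = K·L = 0.7 × 5.46 m = 3.822 m = 3822.0 mm
λ = L_e / r_min = 3822.0 / 11.38 = 336

λ ≈ 336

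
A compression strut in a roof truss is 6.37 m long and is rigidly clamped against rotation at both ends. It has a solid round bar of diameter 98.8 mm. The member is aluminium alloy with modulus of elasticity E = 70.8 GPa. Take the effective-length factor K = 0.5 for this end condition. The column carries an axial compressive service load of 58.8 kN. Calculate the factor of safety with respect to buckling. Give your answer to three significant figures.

n ≈ 5.48

I = πd⁴/64 = π×98.8⁴/64 = 4.677×10^6 mm⁴
I = 4.677×10^6 mm⁴ = 4.677×10^-6 m⁴
Effective length L_e = K·L = 0.5 × 6.37 = 3.185 m
P_cr = π²EI / L_e² = π² × 70.8×10⁹ × 4.677×10^-6 / 3.185² = 3.222×10^5 N
Factor of safety n = P_cr / P = 322.19 / 58.8 = 5.48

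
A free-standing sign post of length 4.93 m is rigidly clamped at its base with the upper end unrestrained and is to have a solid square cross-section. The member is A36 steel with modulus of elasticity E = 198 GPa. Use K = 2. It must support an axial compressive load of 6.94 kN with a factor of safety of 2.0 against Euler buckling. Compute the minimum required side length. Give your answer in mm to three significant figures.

Required P_cr = n·P = 2.0 × 6.94 = 13.88 kN
L_e = K·L = 2 × 4.93 = 9.860 m
Required I = P_cr·L_e²/(π²E) = 1.388×10^4 × 9.860² / (π² × 1.98×10^11) = 6.905×10^-7 m⁴
I_req = 6.905×10^5 mm⁴
Solid square: I = a⁴/12  ⇒  a = (12I)^(1/4) = (12×6.905×10^5)^(1/4) = 53.7 mm

a ≈ 53.7 mm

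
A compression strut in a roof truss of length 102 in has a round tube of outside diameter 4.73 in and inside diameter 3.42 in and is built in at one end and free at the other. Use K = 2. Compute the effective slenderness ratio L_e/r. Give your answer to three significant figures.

d_o = 4.73 in, d_i = 3.42 in
I = π(d_o⁴ − d_i⁴)/64 = π(4.73⁴ − 3.420⁴)/64 = 17.86 in⁴
A = 8.385 in²;  r_min = √(I/A) = √(17.86/8.385) = 1.459 in
L_e = K·L = 2 × 102 = 204.0 in
λ = L_e / r_min = 204.00 / 1.459 = 140

λ ≈ 140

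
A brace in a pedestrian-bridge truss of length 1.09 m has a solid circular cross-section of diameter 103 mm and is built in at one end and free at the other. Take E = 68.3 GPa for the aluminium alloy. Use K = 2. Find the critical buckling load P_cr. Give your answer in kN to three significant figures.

I = πd⁴/64 = π×103⁴/64 = 5.525×10^6 mm⁴
I = 5.525×10^6 mm⁴ = 5.525×10^-6 m⁴
Effective length L_e = K·L = 2 × 1.09 = 2.180 m
P_cr = π²EI / L_e² = π² × 68.3×10⁹ × 5.525×10^-6 / 2.180² = 7.837×10^5 N

P_cr ≈ 784 kN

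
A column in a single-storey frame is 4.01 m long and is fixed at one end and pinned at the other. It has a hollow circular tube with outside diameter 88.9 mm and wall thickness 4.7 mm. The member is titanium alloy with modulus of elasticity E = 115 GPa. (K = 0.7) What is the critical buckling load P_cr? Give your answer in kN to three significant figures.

P_cr ≈ 159 kN

Inner diameter d_i = 88.9 − 2×4.7 = 79.50 mm
I = π(d_o⁴ − d_i⁴)/64 = π(88.9⁴ − 79.50⁴)/64 = 1.105×10^6 mm⁴
I = 1.105×10^6 mm⁴ = 1.105×10^-6 m⁴
Effective length L_e = K·L = 0.7 × 4.01 = 2.807 m
P_cr = π²EI / L_e² = π² × 115×10⁹ × 1.105×10^-6 / 2.807² = 1.592×10^5 N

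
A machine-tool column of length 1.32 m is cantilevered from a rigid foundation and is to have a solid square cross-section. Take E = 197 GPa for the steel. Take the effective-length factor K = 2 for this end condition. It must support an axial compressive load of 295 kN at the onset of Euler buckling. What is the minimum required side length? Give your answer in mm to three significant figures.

L_e = K·L = 2 × 1.32 = 2.640 m
Required I = P_cr·L_e²/(π²E) = 2.950×10^5 × 2.640² / (π² × 1.97×10^11) = 1.057×10^-6 m⁴
I_req = 1.057×10^6 mm⁴
Solid square: I = a⁴/12  ⇒  a = (12I)^(1/4) = (12×1.057×10^6)^(1/4) = 59.7 mm

a ≈ 59.7 mm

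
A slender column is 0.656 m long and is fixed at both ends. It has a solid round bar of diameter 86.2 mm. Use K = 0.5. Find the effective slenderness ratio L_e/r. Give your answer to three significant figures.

λ ≈ 15.2

For a solid circle r = d/4 = 86.2/4 = 21.55 mm
L_e = K·L = 0.5 × 0.656 m = 0.3280 m = 328.00 mm
λ = L_e / r_min = 328.00 / 21.55 = 15.2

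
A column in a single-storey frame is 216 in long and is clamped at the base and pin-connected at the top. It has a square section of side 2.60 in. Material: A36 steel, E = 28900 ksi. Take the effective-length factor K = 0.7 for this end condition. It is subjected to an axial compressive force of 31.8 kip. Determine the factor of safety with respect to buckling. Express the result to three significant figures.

n ≈ 1.49

I = a⁴/12 = 2.60⁴/12 = 3.808 in⁴
Effective length L_e = K·L = 0.7 × 216 = 151.2 in
P_cr = π²EI / L_e² = π² × 28900×10³ × 3.808 / 151.2² = 4.751×10^4 lb
Factor of safety n = P_cr / P = 47.512 / 31.8 = 1.49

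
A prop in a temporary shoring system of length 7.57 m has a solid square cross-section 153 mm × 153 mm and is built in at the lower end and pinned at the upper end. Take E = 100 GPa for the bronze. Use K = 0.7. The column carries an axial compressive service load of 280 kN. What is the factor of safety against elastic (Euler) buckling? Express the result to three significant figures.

n ≈ 5.73

I = a⁴/12 = 153⁴/12 = 4.567×10^7 mm⁴
I = 4.567×10^7 mm⁴ = 4.567×10^-5 m⁴
Effective length L_e = K·L = 0.7 × 7.57 = 5.299 m
P_cr = π²EI / L_e² = π² × 100×10⁹ × 4.567×10^-5 / 5.299² = 1.605×10^6 N
Factor of safety n = P_cr / P = 1605.1 / 280 = 5.73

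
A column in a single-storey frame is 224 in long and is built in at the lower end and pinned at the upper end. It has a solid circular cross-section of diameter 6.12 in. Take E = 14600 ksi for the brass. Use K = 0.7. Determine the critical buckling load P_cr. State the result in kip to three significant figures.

I = πd⁴/64 = π×6.12⁴/64 = 68.86 in⁴
Effective length L_e = K·L = 0.7 × 224 = 156.8 in
P_cr = π²EI / L_e² = π² × 14600×10³ × 68.86 / 156.8² = 4.036×10^5 lb

P_cr ≈ 404 kip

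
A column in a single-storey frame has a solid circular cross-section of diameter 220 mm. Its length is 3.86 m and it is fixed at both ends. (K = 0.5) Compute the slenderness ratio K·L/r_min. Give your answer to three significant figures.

λ ≈ 35.1

For a solid circle r = d/4 = 220/4 = 55.00 mm
L_e = K·L = 0.5 × 3.86 m = 1.930 m = 1930.0 mm
λ = L_e / r_min = 1930.0 / 55.00 = 35.1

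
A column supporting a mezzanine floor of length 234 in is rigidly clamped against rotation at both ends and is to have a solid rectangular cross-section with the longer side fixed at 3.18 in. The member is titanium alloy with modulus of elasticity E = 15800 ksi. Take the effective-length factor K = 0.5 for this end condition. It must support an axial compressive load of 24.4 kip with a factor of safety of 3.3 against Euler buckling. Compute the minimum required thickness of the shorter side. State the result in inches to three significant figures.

b ≈ 2.99 in

Required P_cr = n·P = 3.3 × 24.4 = 80.52 kip
L_e = K·L = 0.5 × 234 = 117.0 in
Required I = P_cr·L_e²/(π²E) = 8.052×10^4 × 117.0² / (π² × 1.58×10^7) = 7.068 in⁴
Rectangle, weak axis: I_min = h·b³/12 with h = 3.18 in fixed  ⇒  b = (12I/h)^(1/3) = 2.99 in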